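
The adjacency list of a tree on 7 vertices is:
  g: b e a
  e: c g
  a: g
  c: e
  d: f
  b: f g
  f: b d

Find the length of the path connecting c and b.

3

c–e–g–b: 3 edges.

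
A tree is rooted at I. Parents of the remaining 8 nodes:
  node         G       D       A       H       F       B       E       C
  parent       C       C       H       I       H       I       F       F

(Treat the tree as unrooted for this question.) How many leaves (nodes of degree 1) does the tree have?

The leaves are A, B, D, E, G.
That is 5 leaves.

5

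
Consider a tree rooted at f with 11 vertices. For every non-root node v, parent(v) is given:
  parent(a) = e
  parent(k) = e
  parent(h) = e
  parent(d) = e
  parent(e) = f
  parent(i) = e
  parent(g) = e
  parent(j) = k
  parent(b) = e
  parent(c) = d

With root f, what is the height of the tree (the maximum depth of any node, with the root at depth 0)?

3

A deepest node is j, reached by f–e–k–j.
That path has 3 edges, so the height is 3.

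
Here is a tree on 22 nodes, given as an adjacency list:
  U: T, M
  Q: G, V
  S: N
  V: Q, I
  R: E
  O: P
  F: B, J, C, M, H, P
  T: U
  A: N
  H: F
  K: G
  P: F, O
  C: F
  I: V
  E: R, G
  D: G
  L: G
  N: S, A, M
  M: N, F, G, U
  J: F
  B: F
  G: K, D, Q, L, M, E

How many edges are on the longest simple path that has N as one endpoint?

5

A farthest node from N is I.
The path N – M – G – Q – V – I has 5 edges.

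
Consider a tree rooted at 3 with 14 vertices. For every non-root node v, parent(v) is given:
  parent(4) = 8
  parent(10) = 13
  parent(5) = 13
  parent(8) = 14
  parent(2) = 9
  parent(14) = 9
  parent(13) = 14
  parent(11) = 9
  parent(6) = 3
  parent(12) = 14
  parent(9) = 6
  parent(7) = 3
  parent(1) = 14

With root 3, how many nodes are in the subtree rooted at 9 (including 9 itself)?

9's subtree: {9, 14, 11, 2, 1, 8, 12, 13, 4, 10, 5}, size 11.

11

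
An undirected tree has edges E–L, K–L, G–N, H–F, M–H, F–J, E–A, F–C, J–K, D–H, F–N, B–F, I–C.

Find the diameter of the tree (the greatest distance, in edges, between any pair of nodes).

7

A longest path is A–E–L–K–J–F–C–I, with 7 edges.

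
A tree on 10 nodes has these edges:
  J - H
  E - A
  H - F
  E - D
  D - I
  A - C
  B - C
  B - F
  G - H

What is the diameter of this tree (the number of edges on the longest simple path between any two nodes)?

8

BFS from G reaches I last, at distance 8; BFS from I confirms no node is farther.
Path: G–H–F–B–C–A–E–D–I.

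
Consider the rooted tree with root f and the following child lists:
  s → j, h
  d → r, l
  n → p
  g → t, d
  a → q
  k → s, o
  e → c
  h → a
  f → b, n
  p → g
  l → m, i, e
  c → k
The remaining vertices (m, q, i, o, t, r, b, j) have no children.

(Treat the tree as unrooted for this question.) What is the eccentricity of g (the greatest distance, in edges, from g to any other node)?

9

The node farthest from g is q, via g-d-l-e-c-k-s-h-a-q — 9 edges.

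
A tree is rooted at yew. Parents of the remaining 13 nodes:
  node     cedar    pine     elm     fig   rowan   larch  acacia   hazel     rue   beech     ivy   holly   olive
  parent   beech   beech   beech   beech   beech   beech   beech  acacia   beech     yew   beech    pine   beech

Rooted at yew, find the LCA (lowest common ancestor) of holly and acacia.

beech

holly's ancestor chain is holly, pine, beech, yew and acacia's is acacia, beech, yew; they first meet at beech.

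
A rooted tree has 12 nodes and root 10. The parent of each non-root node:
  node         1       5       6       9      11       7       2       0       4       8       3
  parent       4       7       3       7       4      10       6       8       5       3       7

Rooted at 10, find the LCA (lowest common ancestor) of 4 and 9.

7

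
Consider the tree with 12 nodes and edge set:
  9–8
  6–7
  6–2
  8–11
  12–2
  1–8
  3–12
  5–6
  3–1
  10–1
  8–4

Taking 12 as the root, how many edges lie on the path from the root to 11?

Path from 12 to 11: 12 → 3 → 1 → 8 → 11, which has 4 edges.

4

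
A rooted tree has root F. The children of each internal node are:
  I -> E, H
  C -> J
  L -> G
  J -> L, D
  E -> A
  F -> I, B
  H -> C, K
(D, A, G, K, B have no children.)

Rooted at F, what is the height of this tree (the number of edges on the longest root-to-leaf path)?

6

G sits deepest: F → I → H → C → J → L → G — 6 edges from the root.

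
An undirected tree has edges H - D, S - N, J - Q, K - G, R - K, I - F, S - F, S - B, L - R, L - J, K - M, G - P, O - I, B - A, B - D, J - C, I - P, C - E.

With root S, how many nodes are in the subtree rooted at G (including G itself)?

Descendants of G (including itself): G, K, M, R, L, J, Q, C, E. That's 9.

9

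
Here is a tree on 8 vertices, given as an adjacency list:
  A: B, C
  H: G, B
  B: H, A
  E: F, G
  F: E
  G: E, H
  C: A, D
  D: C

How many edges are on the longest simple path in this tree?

Starting from F, a farthest node is D at distance 7.
One longest path: F–E–G–H–B–A–C–D.
So the diameter is 7.

7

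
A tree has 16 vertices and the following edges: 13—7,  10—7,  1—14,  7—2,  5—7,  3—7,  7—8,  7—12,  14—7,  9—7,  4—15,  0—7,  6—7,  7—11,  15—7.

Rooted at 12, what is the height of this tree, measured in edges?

1 sits deepest: 12–7–14–1 — 3 edges from the root.

3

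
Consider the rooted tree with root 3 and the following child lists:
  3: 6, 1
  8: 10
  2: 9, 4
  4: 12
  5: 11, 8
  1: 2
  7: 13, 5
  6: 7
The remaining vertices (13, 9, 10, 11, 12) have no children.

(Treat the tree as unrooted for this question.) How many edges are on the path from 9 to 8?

9 - 2 - 1 - 3 - 6 - 7 - 5 - 8: 7 edges.

7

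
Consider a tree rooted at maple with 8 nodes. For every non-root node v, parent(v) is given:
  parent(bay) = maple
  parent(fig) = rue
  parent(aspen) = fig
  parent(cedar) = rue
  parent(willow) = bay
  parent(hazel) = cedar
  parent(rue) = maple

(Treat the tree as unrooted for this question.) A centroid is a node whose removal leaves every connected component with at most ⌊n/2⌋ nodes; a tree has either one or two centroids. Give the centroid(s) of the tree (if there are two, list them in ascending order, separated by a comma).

rue

Delete rue: the remaining components have sizes 3, 2, 2. Max 3 ≤ 4, so rue is a centroid.
Every other node leaves some component of size > 4, so the centroid is unique.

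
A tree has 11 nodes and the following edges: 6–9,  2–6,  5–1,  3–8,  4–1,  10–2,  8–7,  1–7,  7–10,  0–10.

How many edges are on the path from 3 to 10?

3

3 - 8 - 7 - 10: 3 edges.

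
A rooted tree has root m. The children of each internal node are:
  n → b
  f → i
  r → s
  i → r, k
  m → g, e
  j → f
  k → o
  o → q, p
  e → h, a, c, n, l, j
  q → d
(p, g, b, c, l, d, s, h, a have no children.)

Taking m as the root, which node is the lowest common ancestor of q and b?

e

Path q→root: q o k i f j e m; path b→root: b n e m.
First common node: e.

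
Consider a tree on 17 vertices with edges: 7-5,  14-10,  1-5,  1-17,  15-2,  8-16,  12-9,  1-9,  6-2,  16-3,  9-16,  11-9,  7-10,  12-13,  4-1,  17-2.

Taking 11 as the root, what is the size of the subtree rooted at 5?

Descendants of 5 (including itself): 5, 7, 10, 14. That's 4.

4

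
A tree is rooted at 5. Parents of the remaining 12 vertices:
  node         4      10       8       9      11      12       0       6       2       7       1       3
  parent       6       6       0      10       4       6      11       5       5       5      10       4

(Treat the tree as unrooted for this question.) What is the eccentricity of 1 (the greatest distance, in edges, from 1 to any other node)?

The node farthest from 1 is 8, via 1 – 10 – 6 – 4 – 11 – 0 – 8 — 6 edges.

6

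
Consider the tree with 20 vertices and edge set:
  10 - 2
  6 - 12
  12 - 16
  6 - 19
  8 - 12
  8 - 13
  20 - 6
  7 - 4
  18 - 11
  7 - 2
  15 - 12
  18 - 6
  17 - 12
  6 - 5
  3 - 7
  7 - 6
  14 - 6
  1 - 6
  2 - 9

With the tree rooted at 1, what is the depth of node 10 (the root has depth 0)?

4

1 → 6 → 7 → 2 → 10 — 4 edges.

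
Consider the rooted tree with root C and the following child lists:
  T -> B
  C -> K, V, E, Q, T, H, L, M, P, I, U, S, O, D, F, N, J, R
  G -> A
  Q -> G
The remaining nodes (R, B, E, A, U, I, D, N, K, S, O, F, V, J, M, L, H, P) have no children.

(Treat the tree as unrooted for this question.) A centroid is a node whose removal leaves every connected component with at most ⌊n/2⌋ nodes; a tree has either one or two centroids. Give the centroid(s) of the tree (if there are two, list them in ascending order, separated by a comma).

C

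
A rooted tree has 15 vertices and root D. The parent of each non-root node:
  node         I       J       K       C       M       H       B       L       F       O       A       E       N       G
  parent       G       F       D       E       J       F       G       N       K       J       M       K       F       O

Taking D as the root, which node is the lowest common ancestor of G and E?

Path G→root: G O J F K D; path E→root: E K D.
First common node: K.

K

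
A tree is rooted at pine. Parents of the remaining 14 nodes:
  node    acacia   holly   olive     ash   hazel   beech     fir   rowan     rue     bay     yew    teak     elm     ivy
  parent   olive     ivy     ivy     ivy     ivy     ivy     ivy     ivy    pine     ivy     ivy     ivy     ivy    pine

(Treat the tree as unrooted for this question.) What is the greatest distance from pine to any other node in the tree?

A farthest node from pine is acacia.
The path pine-ivy-olive-acacia has 3 edges.

3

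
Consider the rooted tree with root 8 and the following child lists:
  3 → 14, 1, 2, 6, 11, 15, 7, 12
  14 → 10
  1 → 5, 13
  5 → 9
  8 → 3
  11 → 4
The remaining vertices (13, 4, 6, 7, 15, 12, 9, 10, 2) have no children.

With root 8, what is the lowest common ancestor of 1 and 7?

3

Ancestors of 1 (toward the root): 1, 3, 8.
Ancestors of 7: 7, 3, 8.
The deepest node appearing in both lists is 3.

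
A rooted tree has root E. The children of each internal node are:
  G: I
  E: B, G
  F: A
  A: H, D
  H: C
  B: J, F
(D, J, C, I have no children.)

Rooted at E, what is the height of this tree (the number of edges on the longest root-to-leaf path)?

5

C sits deepest: E–B–F–A–H–C — 5 edges from the root.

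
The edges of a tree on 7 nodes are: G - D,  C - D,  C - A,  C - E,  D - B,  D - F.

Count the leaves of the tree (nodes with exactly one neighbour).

Exactly 5 nodes have a single neighbour: A, B, E, F, G.

5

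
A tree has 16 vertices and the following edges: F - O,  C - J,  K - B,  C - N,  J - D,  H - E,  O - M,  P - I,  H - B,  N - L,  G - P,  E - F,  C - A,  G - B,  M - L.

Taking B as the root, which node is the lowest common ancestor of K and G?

B

Ancestors of K (toward the root): K, B.
Ancestors of G: G, B.
The deepest node appearing in both lists is B.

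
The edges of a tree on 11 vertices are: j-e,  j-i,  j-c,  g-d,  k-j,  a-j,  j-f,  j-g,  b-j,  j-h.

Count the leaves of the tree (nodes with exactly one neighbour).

The leaves are a, b, c, d, e, f, h, i, k.
That is 9 leaves.

9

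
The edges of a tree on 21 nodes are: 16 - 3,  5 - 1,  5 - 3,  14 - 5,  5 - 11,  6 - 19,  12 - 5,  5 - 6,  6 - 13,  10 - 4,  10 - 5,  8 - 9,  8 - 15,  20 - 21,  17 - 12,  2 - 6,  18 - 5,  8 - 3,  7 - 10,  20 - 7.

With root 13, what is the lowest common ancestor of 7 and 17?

5

Path 7→root: 7 10 5 6 13; path 17→root: 17 12 5 6 13.
First common node: 5.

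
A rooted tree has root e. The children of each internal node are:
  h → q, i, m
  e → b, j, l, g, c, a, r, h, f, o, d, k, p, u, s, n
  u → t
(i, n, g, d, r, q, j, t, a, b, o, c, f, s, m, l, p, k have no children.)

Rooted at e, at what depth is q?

2

Path from e to q: e–h–q, which has 2 edges.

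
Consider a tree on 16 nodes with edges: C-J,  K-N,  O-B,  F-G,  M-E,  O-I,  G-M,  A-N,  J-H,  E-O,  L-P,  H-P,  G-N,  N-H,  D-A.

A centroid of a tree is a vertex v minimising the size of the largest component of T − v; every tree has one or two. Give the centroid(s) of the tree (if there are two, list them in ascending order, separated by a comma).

Removing N splits the tree into components of sizes 7, 5, 2, 1; the largest is 7 ≤ ⌊16/2⌋ = 8.
Every other node leaves some component of size > 8, so the centroid is unique.

N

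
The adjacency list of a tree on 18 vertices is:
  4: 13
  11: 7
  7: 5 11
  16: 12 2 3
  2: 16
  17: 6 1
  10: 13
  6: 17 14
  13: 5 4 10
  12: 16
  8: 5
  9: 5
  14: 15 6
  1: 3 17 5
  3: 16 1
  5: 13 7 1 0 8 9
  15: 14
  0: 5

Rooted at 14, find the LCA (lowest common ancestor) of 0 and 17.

0's ancestor chain is 0, 5, 1, 17, 6, 14 and 17's is 17, 6, 14; they first meet at 17.

17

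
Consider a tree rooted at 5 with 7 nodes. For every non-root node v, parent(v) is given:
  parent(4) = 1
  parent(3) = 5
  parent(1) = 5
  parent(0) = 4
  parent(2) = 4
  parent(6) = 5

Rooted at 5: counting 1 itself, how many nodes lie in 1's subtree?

4

The subtree rooted at 1 contains: 1, 4, 0, 2 — 4 nodes.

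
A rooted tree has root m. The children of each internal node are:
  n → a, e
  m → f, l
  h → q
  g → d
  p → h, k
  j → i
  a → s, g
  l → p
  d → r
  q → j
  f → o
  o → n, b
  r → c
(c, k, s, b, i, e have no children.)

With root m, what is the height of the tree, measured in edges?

8

A deepest node is c, reached by m-f-o-n-a-g-d-r-c.
That path has 8 edges, so the height is 8.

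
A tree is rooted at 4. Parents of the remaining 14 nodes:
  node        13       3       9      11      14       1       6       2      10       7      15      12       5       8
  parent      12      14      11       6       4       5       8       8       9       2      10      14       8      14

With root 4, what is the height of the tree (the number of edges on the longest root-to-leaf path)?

7

15 sits deepest: 4 → 14 → 8 → 6 → 11 → 9 → 10 → 15 — 7 edges from the root.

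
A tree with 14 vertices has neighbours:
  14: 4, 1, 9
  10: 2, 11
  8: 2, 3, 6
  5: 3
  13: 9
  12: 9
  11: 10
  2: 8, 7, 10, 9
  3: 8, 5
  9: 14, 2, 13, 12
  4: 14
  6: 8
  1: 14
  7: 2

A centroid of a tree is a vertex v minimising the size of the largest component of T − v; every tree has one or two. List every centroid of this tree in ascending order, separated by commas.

2

If 2 is removed the pieces have sizes 6, 4, 2, 1, all ≤ ⌊14/2⌋ = 7.
Every other node leaves some component of size > 7, so the centroid is unique.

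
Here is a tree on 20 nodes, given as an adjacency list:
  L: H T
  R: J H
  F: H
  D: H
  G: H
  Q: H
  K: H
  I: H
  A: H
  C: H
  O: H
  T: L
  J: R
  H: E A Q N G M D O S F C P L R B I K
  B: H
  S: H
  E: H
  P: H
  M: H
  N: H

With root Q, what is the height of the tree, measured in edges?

A deepest node is T, reached by Q – H – L – T.
That path has 3 edges, so the height is 3.

3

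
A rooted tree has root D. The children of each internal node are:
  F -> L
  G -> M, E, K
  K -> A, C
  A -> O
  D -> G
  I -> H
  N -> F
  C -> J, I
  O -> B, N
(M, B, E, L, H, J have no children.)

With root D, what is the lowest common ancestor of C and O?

Path C→root: C K G D; path O→root: O A K G D.
First common node: K.

K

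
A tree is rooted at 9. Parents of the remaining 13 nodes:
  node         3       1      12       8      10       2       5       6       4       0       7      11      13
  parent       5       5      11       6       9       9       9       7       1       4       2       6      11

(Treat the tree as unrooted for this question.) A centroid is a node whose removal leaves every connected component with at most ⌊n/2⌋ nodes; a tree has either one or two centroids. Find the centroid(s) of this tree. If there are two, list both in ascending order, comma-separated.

2, 9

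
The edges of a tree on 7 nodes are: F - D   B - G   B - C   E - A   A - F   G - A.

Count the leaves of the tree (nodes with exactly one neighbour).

3

The leaves are C, D, E.
That is 3 leaves.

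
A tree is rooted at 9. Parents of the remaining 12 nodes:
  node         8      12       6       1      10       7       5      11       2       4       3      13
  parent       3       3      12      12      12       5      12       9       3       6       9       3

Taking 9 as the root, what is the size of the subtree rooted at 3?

11

Descendants of 3 (including itself): 3, 12, 2, 13, 8, 10, 5, 6, 1, 7, 4. That's 11.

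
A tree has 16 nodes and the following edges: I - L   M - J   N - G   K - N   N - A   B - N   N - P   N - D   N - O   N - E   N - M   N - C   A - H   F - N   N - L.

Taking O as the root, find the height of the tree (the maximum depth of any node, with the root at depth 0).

3

H sits deepest: O–N–A–H — 3 edges from the root.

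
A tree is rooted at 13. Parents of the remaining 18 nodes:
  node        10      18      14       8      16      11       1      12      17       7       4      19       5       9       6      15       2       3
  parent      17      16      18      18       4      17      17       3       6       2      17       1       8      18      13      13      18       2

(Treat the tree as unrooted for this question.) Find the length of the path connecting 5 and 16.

Walking from 5: 5–8–18–16. Length 3.

3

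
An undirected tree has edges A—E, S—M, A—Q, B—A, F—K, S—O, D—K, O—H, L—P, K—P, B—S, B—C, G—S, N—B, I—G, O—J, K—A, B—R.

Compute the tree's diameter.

A longest path is L–P–K–A–B–S–O–J, with 7 edges.

7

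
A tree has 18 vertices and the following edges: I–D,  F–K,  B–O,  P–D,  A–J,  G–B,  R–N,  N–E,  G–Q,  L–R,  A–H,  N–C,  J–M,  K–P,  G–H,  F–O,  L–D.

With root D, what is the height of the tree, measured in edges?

10

A deepest node is M, reached by D–P–K–F–O–B–G–H–A–J–M.
That path has 10 edges, so the height is 10.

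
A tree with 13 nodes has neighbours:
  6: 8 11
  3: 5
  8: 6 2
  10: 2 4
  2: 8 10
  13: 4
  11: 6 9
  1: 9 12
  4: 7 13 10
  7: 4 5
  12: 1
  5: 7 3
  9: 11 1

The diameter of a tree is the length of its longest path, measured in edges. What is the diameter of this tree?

A longest path is 12-1-9-11-6-8-2-10-4-7-5-3, with 11 edges.

11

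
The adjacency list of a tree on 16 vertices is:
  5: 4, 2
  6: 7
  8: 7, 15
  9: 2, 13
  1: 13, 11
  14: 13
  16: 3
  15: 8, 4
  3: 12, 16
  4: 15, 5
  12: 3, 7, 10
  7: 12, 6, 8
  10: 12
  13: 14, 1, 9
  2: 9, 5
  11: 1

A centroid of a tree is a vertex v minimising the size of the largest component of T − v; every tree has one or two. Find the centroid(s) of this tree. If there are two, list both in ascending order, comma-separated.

4, 15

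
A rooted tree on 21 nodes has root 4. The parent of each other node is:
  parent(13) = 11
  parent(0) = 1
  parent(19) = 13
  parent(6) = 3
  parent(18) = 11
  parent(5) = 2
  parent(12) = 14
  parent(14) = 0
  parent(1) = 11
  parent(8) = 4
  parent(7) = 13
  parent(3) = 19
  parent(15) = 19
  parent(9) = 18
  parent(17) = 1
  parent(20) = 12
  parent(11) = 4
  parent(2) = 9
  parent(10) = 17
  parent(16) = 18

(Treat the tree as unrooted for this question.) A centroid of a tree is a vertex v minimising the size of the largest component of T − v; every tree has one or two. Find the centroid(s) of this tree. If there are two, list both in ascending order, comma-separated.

11

Removing 11 splits the tree into components of sizes 7, 6, 5, 2; the largest is 7 ≤ ⌊21/2⌋ = 10.
Every other node leaves some component of size > 10, so the centroid is unique.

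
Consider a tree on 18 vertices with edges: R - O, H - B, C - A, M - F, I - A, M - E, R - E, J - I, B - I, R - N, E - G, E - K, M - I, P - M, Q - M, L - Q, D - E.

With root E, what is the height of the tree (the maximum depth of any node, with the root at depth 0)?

4

The longest root-to-leaf path is E → M → I → B → H (4 edges).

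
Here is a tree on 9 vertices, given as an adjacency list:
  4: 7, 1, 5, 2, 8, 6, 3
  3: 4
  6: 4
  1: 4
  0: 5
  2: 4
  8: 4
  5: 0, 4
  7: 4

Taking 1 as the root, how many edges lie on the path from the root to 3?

2

Path from 1 to 3: 1 → 4 → 3, which has 2 edges.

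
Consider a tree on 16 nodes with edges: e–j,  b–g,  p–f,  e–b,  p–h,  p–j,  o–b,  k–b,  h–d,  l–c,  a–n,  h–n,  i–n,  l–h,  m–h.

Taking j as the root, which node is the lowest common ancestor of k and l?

Ancestors of k (toward the root): k, b, e, j.
Ancestors of l: l, h, p, j.
The deepest node appearing in both lists is j.

j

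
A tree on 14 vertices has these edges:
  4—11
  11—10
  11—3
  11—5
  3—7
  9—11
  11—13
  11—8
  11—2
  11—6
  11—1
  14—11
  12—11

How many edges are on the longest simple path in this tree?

3

BFS from 7 reaches 13 last, at distance 3; BFS from 13 confirms no node is farther.
Path: 7 - 3 - 11 - 13.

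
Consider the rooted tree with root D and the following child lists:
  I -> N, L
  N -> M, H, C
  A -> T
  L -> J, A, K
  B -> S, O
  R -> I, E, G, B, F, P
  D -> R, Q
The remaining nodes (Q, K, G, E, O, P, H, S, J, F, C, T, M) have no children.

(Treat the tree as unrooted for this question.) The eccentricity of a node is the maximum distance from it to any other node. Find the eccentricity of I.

3

A farthest node from I is S (O, T, Q also at distance 3).
The path I–R–B–S has 3 edges.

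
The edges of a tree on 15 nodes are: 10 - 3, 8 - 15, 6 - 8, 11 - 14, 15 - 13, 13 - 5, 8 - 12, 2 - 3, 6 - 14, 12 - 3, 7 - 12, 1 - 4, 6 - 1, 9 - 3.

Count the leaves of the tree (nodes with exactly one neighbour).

7

Exactly 7 nodes have a single neighbour: 2, 4, 5, 7, 9, 10, 11.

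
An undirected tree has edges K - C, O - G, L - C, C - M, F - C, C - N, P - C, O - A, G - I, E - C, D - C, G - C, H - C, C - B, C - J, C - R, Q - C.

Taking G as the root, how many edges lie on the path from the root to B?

2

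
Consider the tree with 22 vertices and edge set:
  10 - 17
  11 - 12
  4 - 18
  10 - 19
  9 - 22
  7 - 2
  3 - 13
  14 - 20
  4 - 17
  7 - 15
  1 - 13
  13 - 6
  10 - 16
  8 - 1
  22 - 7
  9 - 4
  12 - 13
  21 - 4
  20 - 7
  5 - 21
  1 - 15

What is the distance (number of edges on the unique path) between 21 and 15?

5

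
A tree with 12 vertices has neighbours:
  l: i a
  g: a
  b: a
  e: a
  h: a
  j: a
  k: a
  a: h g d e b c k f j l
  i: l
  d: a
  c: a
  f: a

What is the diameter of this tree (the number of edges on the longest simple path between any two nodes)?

3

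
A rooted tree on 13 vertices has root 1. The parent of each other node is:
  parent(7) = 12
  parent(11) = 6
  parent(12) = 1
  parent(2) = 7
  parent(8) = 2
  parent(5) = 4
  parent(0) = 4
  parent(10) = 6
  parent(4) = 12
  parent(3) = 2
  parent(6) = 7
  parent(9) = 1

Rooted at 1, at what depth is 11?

4

1 – 12 – 7 – 6 – 11 — 4 edges.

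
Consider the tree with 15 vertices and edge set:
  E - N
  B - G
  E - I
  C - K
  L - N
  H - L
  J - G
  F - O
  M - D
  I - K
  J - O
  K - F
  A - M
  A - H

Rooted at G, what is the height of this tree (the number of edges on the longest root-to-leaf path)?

12

The longest root-to-leaf path is G–J–O–F–K–I–E–N–L–H–A–M–D (12 edges).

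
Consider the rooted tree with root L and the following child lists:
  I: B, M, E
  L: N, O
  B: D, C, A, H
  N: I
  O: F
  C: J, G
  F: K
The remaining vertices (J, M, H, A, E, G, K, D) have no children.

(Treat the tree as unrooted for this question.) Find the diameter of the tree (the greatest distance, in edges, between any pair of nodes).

A longest path is K-F-O-L-N-I-B-C-G, with 8 edges.

8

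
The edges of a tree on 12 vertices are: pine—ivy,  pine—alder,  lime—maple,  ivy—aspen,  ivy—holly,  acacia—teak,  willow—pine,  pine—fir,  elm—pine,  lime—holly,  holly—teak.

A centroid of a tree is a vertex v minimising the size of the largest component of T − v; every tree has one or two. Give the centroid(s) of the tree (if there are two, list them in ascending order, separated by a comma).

If ivy is removed the pieces have sizes 5, 5, 1, all ≤ ⌊12/2⌋ = 6.
No neighbour of ivy does as well, so ivy is the unique centroid.

ivy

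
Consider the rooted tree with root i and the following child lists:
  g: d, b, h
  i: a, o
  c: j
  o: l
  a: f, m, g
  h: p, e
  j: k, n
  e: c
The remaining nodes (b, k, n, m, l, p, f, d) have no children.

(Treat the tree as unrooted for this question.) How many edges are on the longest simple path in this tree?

9

A longest path is l–o–i–a–g–h–e–c–j–k, with 9 edges.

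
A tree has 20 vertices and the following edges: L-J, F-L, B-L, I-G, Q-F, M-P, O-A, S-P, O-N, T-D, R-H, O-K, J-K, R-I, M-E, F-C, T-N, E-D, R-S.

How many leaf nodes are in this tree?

6

Exactly 6 nodes have a single neighbour: A, B, C, G, H, Q.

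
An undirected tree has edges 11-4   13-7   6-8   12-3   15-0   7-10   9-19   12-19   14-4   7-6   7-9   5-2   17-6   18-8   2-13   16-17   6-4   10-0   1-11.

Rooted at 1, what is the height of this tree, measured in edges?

The longest root-to-leaf path is 1 – 11 – 4 – 6 – 7 – 9 – 19 – 12 – 3 (8 edges).

8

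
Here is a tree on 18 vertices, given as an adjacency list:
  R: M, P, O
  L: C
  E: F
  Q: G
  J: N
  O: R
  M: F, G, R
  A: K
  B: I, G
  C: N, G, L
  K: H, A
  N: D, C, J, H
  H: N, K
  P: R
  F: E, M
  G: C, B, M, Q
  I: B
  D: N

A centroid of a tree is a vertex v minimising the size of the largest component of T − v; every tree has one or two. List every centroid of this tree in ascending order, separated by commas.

Removing G splits the tree into components of sizes 8, 6, 2, 1; the largest is 8 ≤ ⌊18/2⌋ = 9.
No neighbour of G does as well, so G is the unique centroid.

G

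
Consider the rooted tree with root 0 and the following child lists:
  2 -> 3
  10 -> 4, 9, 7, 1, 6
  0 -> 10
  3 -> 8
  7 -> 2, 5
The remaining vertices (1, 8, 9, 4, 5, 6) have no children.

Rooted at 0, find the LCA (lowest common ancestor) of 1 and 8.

10

Path 1→root: 1 10 0; path 8→root: 8 3 2 7 10 0.
First common node: 10.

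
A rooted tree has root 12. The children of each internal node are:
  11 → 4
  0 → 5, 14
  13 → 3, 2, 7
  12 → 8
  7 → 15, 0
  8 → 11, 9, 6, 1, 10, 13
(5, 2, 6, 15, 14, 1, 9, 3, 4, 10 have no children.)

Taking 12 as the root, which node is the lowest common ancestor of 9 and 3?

Ancestors of 9 (toward the root): 9, 8, 12.
Ancestors of 3: 3, 13, 8, 12.
The deepest node appearing in both lists is 8.

8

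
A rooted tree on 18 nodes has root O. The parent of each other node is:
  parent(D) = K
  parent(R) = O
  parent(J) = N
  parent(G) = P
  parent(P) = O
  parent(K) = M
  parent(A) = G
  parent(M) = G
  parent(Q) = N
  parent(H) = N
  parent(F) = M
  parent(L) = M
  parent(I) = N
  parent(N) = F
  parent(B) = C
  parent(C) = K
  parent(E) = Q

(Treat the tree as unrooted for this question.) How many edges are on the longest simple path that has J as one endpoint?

7

A farthest node from J is R.
The path J – N – F – M – G – P – O – R has 7 edges.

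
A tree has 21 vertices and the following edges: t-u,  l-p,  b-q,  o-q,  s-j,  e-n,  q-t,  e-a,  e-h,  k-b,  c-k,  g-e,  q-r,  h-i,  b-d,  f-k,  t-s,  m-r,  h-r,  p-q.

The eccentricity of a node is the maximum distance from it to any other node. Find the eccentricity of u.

The node farthest from u is a (g, n also at distance 6), via u-t-q-r-h-e-a — 6 edges.

6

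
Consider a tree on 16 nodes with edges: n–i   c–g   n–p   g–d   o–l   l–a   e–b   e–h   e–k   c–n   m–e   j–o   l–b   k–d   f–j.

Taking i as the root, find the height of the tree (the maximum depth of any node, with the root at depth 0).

11

A deepest node is f, reached by i – n – c – g – d – k – e – b – l – o – j – f.
That path has 11 edges, so the height is 11.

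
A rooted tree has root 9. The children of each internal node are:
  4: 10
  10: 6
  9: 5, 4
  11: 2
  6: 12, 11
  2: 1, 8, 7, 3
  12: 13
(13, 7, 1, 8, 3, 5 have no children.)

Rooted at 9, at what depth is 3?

6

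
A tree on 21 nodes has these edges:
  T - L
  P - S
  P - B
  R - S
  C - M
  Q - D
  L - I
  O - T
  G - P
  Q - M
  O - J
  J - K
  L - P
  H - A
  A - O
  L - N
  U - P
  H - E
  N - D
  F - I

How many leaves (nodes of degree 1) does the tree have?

8

The leaves are B, C, E, F, G, K, R, U.
That is 8 leaves.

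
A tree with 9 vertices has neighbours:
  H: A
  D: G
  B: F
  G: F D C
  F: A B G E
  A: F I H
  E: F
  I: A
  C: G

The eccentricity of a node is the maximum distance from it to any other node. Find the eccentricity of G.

Distances from G peak at 3, attained at I (H also at distance 3).
G-F-A-I

3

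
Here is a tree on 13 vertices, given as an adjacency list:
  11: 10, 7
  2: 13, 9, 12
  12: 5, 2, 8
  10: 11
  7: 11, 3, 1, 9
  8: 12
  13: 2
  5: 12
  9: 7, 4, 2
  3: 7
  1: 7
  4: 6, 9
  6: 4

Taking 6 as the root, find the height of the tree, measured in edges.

5

5 sits deepest: 6–4–9–2–12–5 — 5 edges from the root.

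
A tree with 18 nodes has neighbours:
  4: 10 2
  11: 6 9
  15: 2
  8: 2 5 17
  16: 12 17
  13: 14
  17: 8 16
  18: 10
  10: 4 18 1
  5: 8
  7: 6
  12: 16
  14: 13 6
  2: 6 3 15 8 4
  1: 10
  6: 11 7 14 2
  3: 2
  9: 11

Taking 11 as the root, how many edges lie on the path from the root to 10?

4

Path from 11 to 10: 11 → 6 → 2 → 4 → 10, which has 4 edges.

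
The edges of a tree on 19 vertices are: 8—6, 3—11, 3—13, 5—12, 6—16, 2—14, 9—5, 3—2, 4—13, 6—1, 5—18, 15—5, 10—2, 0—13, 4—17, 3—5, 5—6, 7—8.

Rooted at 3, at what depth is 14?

Path from 3 to 14: 3 – 2 – 14, which has 2 edges.

2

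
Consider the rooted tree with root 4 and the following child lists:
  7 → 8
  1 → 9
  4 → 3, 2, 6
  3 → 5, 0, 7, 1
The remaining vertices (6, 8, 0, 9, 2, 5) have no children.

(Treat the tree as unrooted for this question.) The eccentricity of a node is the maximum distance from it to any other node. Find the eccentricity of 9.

The node farthest from 9 is 6 (8, 2 also at distance 4), via 9-1-3-4-6 — 4 edges.

4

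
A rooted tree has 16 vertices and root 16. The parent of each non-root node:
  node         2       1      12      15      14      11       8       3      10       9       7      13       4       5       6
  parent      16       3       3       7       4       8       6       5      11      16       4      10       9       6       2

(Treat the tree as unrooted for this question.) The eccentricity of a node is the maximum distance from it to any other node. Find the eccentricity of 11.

The node farthest from 11 is 15, via 11-8-6-2-16-9-4-7-15 — 8 edges.

8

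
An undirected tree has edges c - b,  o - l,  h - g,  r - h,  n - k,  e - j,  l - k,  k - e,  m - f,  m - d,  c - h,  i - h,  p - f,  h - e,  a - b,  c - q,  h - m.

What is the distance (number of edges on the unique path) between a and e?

4

a–b–c–h–e: 4 edges.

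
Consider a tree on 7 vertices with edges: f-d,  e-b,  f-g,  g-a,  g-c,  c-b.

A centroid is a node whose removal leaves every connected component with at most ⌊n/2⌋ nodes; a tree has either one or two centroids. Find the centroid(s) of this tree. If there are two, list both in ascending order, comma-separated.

Removing g splits the tree into components of sizes 3, 2, 1; the largest is 3 ≤ ⌊7/2⌋ = 3.
Every other node leaves some component of size > 3, so the centroid is unique.

g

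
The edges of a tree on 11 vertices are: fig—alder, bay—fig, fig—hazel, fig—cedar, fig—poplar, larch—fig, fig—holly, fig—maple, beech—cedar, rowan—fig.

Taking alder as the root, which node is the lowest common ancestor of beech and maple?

fig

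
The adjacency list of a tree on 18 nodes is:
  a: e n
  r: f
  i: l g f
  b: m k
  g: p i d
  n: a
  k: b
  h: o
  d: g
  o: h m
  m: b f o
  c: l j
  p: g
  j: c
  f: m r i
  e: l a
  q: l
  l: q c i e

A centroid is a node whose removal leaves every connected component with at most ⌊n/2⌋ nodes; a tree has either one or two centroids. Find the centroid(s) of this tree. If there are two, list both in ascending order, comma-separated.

i

Removing i splits the tree into components of sizes 7, 7, 3; the largest is 7 ≤ ⌊18/2⌋ = 9.
Every other node leaves some component of size > 9, so the centroid is unique.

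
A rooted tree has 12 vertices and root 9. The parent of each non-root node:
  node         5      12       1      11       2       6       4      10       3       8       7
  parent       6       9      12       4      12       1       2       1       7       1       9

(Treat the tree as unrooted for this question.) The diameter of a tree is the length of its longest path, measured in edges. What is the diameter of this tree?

6

BFS from 11 reaches 3 last, at distance 6; BFS from 3 confirms no node is farther.
Path: 11–4–2–12–9–7–3.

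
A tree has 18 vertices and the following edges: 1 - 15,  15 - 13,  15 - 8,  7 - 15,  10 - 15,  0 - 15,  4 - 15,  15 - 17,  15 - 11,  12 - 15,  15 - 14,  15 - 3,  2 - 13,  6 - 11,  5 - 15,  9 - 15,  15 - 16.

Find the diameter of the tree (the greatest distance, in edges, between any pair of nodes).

4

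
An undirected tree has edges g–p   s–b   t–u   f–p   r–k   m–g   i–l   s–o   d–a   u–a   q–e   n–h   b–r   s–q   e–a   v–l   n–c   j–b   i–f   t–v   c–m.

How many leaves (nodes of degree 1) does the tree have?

Exactly 5 nodes have a single neighbour: d, h, j, k, o.

5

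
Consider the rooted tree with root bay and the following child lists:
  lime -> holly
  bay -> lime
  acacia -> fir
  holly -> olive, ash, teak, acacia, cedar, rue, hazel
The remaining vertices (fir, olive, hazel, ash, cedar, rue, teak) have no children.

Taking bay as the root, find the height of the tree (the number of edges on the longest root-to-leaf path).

4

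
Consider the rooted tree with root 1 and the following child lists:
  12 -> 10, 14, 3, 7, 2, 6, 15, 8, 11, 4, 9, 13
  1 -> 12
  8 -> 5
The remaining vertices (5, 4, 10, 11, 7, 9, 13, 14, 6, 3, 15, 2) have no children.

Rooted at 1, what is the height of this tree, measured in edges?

3

5 sits deepest: 1 – 12 – 8 – 5 — 3 edges from the root.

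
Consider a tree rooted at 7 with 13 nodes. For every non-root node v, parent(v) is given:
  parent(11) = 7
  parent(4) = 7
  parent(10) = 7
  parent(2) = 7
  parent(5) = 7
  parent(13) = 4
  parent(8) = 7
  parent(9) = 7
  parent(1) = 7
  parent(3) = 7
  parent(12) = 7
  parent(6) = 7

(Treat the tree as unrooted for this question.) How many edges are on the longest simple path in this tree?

3

BFS from 13 reaches 8 last, at distance 3; BFS from 8 confirms no node is farther.
Path: 13 – 4 – 7 – 8.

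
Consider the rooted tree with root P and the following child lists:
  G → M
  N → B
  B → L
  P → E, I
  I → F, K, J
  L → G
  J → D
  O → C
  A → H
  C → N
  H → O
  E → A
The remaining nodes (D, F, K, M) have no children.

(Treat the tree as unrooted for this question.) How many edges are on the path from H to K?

5

H–A–E–P–I–K: 5 edges.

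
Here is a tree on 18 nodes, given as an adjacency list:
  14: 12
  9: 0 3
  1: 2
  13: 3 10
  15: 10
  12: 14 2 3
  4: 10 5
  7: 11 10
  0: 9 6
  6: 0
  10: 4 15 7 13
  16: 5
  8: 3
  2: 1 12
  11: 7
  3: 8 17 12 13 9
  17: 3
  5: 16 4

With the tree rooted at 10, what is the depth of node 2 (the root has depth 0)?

Path from 10 to 2: 10 – 13 – 3 – 12 – 2, which has 4 edges.

4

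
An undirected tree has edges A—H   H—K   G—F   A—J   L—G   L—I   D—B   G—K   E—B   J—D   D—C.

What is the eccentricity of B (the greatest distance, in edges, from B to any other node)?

The node farthest from B is I, via B–D–J–A–H–K–G–L–I — 8 edges.

8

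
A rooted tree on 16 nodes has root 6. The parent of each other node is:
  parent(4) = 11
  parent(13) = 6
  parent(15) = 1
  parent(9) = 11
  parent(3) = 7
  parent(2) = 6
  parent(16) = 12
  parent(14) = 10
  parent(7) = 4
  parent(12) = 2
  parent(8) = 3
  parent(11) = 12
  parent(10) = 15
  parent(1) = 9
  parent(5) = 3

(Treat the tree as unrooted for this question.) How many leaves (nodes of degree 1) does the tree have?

5

The leaves are 5, 8, 13, 14, 16.
That is 5 leaves.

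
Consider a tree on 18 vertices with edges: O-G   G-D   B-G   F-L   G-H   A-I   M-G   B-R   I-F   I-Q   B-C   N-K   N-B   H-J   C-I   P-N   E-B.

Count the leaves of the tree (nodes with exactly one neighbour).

11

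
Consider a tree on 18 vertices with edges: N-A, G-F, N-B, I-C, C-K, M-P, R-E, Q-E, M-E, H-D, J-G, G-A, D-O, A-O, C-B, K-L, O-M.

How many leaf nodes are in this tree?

8

Exactly 8 nodes have a single neighbour: F, H, I, J, L, P, Q, R.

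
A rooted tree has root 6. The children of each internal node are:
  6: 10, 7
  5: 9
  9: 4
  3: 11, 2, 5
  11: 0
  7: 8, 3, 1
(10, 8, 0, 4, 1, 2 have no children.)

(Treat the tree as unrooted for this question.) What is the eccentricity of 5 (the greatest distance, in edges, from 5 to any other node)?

4

A farthest node from 5 is 10.
The path 5 – 3 – 7 – 6 – 10 has 4 edges.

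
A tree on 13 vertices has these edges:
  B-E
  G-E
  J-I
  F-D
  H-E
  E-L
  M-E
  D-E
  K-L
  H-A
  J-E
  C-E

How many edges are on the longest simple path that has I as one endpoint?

4

A farthest node from I is A (K, F also at distance 4).
The path I-J-E-H-A has 4 edges.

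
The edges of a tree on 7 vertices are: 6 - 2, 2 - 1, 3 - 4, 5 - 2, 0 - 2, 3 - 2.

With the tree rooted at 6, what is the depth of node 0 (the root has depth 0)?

2

Path from 6 to 0: 6 – 2 – 0, which has 2 edges.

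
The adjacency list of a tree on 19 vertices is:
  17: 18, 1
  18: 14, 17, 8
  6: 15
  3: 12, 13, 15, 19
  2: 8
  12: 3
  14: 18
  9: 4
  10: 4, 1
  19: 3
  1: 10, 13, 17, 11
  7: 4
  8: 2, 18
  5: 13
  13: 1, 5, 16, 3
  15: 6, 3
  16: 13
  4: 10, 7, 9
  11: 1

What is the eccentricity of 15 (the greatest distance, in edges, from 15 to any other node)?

The node farthest from 15 is 2, via 15-3-13-1-17-18-8-2 — 7 edges.

7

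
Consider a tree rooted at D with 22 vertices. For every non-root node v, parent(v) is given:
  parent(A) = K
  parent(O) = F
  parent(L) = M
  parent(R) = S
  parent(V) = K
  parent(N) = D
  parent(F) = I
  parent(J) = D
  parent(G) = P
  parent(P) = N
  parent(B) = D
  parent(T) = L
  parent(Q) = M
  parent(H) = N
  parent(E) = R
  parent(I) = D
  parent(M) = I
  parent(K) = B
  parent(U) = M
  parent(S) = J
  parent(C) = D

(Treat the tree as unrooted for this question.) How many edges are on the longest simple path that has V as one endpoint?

Distances from V peak at 7, attained at E (T also at distance 7).
V–K–B–D–J–S–R–E

7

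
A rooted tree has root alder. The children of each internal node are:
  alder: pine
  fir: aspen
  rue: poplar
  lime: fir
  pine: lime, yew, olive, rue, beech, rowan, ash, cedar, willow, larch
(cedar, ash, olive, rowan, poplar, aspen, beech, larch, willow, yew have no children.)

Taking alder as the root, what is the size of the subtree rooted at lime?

The subtree rooted at lime contains: lime, fir, aspen — 3 nodes.

3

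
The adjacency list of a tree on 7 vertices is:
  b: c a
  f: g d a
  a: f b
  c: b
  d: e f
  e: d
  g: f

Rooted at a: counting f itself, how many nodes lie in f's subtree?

f's subtree: {f, d, g, e}, size 4.

4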